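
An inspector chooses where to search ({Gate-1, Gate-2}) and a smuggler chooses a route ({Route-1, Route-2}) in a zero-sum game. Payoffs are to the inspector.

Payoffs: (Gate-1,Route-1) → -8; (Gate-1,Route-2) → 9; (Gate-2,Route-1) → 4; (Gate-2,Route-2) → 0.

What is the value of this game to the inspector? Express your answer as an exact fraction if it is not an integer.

12/7

Row minima: Gate-1 → -8, Gate-2 → 0; maximin = 0.
Column maxima: Route-1 → 4, Route-2 → 9; minimax = 4.
0 ≠ 4, so there is no saddle point; optimal play is mixed.
Let the inspector play Gate-1 with probability p. Expected payoff against Route-1: (-8)p + 4(1−p) = −12p + 4; against Route-2: 9p + 0(1−p) = 9p.
Setting these equal: −12p + 4 = 9p ⇒ −21p = -4 ⇒ p = 4/21, and the value is (-12)·(4/21) + 4 = 12/7.
For the smuggler: with q = P(Route-1), equating Gate-1's and Gate-2's payoffs gives −17q + 9 = 4q ⇒ q = 3/7.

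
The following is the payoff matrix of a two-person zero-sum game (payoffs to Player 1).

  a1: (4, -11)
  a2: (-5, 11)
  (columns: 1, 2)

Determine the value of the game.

Row minima: a1 → -11, a2 → -5; maximin = -5.
Column maxima: 1 → 4, 2 → 11; minimax = 4.
-5 ≠ 4, so there is no saddle point; optimal play is mixed.
Let Player 1 play a1 with probability p. Expected payoff against 1: 4p + (-5)(1−p) = 9p − 5; against 2: (-11)p + 11(1−p) = −22p + 11.
Setting these equal: 9p − 5 = −22p + 11 ⇒ 31p = 16 ⇒ p = 16/31, and the value is (9)·(16/31) − 5 = -11/31.
For Player 2: with q = P(1), equating a1's and a2's payoffs gives 15q − 11 = −16q + 11 ⇒ q = 22/31.

-11/31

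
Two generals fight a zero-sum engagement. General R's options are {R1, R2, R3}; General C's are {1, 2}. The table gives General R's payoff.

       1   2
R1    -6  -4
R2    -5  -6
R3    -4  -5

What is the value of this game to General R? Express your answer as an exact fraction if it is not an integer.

Row minima: R1 → -6, R2 → -6, R3 → -5; maximin = -5.
Column maxima: 1 → -4, 2 → -4; minimax = -4.
-5 ≠ -4, so there is no saddle point; optimal play is mixed.
R2 is strictly dominated by R3, so General R never plays it.
On the remaining 2×2 (R1, R3 vs 1, 2):
Let General R play R1 with probability p. Expected payoff against 1: (-6)p + (-4)(1−p) = −2p − 4; against 2: (-4)p + (-5)(1−p) = p − 5.
Setting these equal: −2p − 4 = p − 5 ⇒ −3p = -1 ⇒ p = 1/3, and the value is (-2)·(1/3) − 4 = -14/3.
For General C: with q = P(1), equating R1's and R3's payoffs gives −2q − 4 = q − 5 ⇒ q = 1/3.

-14/3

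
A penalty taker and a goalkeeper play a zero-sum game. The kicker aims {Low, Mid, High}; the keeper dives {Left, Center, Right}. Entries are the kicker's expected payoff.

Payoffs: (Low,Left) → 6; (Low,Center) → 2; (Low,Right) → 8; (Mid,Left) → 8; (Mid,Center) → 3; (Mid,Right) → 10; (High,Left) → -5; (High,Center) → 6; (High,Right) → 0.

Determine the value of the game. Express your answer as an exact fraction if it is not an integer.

Row minima: Low → 2, Mid → 3, High → -5; maximin = 3.
Column maxima: Left → 8, Center → 6, Right → 10; minimax = 6.
3 ≠ 6, so there is no saddle point; optimal play is mixed.
Low is strictly dominated by Mid, so the kicker never plays it.
Right is strictly dominated by Left (it gives the kicker strictly more in every row), so the keeper never plays it.
On the remaining 2×2 (Mid, High vs Left, Center):
Let the kicker play Mid with probability p. Expected payoff against Left: 8p + (-5)(1−p) = 13p − 5; against Center: 3p + 6(1−p) = −3p + 6.
Setting these equal: 13p − 5 = −3p + 6 ⇒ 16p = 11 ⇒ p = 11/16, and the value is (13)·(11/16) − 5 = 63/16.
For the keeper: with q = P(Left), equating Mid's and High's payoffs gives 5q + 3 = −11q + 6 ⇒ q = 3/16.

63/16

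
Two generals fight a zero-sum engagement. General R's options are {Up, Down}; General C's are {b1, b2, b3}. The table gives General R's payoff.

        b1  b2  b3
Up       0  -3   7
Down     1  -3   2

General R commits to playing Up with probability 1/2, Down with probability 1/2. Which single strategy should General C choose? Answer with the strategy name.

b2

If General C plays b1, General R's expected payoff is (1/2)·0 + (1/2)·1 = 1/2.
If General C plays b2, General R's expected payoff is (1/2)·(-3) + (1/2)·(-3) = -3.
If General C plays b3, General R's expected payoff is (1/2)·7 + (1/2)·2 = 9/2.
General C minimizes General R's payoff; the smallest is -3, so the best response is b2.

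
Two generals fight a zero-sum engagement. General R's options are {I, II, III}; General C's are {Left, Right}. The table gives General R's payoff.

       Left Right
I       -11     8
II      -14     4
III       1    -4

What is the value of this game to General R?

-3/2

Row minima: I → -11, II → -14, III → -4; maximin = -4.
Column maxima: Left → 1, Right → 8; minimax = 1.
-4 ≠ 1, so there is no saddle point; optimal play is mixed.
II is strictly dominated by I, so General R never plays it.
On the remaining 2×2 (I, III vs Left, Right):
Let General R play I with probability p. Expected payoff against Left: (-11)p + 1(1−p) = −12p + 1; against Right: 8p + (-4)(1−p) = 12p − 4.
Setting these equal: −12p + 1 = 12p − 4 ⇒ −24p = -5 ⇒ p = 5/24, and the value is (-12)·(5/24) + 1 = -3/2.
For General C: with q = P(Left), equating I's and III's payoffs gives −19q + 8 = 5q − 4 ⇒ q = 1/2.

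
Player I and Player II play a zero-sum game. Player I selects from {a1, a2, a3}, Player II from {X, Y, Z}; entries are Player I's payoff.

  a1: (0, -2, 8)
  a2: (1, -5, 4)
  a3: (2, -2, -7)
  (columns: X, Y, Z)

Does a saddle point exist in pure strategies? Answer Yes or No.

Yes

Row minima: a1 → -2, a2 → -5, a3 → -7; maximin = -2.
Column maxima: X → 2, Y → -2, Z → 8; minimax = -2.
maximin = minimax = -2, so a saddle point exists.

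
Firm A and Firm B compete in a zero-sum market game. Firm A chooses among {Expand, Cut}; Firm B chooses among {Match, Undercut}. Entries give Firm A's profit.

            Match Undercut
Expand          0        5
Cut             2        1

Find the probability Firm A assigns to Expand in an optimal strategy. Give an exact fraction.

Row minima: Expand → 0, Cut → 1; maximin = 1.
Column maxima: Match → 2, Undercut → 5; minimax = 2.
1 ≠ 2, so there is no saddle point; optimal play is mixed.
Let Firm A play Expand with probability p. Expected payoff against Match: 0p + 2(1−p) = −2p + 2; against Undercut: 5p + 1(1−p) = 4p + 1.
Setting these equal: −2p + 2 = 4p + 1 ⇒ −6p = -1 ⇒ p = 1/6, and the value is (-2)·(1/6) + 2 = 5/3.
For Firm B: with q = P(Match), equating Expand's and Cut's payoffs gives −5q + 5 = q + 1 ⇒ q = 2/3.

1/6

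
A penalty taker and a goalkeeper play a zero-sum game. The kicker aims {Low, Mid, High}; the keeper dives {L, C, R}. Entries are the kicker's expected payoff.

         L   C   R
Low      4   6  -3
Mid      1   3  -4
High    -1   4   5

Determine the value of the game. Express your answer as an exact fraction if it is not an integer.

17/13

Row minima: Low → -3, Mid → -4, High → -1; maximin = -1.
Column maxima: L → 4, C → 6, R → 5; minimax = 4.
-1 ≠ 4, so there is no saddle point; optimal play is mixed.
Mid is strictly dominated by Low, so the kicker never plays it.
C is strictly dominated by L (it gives the kicker strictly more in every row), so the keeper never plays it.
On the remaining 2×2 (Low, High vs L, R):
Let the kicker play Low with probability p. Expected payoff against L: 4p + (-1)(1−p) = 5p − 1; against R: (-3)p + 5(1−p) = −8p + 5.
Setting these equal: 5p − 1 = −8p + 5 ⇒ 13p = 6 ⇒ p = 6/13, and the value is (5)·(6/13) − 1 = 17/13.
For the keeper: with q = P(L), equating Low's and High's payoffs gives 7q − 3 = −6q + 5 ⇒ q = 8/13.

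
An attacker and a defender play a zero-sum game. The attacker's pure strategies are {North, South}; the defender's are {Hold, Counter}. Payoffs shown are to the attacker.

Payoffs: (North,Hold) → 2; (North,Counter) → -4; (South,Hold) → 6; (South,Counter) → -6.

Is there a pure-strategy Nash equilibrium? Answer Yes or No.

Yes

Row minima: North → -4, South → -6; maximin = -4.
Column maxima: Hold → 6, Counter → -4; minimax = -4.
maximin = minimax = -4, so a saddle point exists.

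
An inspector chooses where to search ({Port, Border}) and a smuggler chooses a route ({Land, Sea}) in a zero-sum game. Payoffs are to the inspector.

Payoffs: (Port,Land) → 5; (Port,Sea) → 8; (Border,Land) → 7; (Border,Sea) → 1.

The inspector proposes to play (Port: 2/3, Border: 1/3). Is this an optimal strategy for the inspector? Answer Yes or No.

Yes

Against Land this mix gives (2/3)·5 + (1/3)·7 = 17/3.
Against Sea this mix gives (2/3)·8 + (1/3)·1 = 17/3.
All of the smuggler's active replies (Land, Sea) yield 17/3, and no column does worse for the inspector. The mix makes the smuggler indifferent and guarantees 17/3, so it is optimal.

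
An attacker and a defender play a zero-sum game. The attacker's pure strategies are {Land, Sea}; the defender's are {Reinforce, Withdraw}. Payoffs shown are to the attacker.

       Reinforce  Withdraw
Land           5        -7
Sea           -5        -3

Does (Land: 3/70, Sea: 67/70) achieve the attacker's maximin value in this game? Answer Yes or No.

No

Against Reinforce this mix gives (3/70)·5 + (67/70)·(-5) = -32/7.
Against Withdraw this mix gives (3/70)·(-7) + (67/70)·(-3) = -111/35.
The defender will play Reinforce, holding the attacker to -32/7. Shifting weight toward the row that does better against Reinforce would raise this floor (the equalizing mix achieves -25/7 against both Reinforce and Withdraw), so the proposed strategy is not optimal.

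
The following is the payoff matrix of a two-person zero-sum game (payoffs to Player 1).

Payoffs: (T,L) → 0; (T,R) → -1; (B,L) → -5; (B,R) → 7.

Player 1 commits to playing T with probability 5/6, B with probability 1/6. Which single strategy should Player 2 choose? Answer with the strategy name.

L

If Player 2 plays L, Player 1's expected payoff is (5/6)·0 + (1/6)·(-5) = -5/6.
If Player 2 plays R, Player 1's expected payoff is (5/6)·(-1) + (1/6)·7 = 1/3.
Player 2 minimizes Player 1's payoff; the smallest is -5/6, so the best response is L.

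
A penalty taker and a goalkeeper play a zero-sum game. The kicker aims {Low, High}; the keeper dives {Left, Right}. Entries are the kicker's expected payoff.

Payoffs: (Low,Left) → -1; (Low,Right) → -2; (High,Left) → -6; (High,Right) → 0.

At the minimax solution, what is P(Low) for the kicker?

Row minima: Low → -2, High → -6; maximin = -2.
Column maxima: Left → -1, Right → 0; minimax = -1.
-2 ≠ -1, so there is no saddle point; optimal play is mixed.
Let the kicker play Low with probability p. Expected payoff against Left: (-1)p + (-6)(1−p) = 5p − 6; against Right: (-2)p + 0(1−p) = −2p.
Setting these equal: 5p − 6 = −2p ⇒ 7p = 6 ⇒ p = 6/7, and the value is (5)·(6/7) − 6 = -12/7.
For the keeper: with q = P(Left), equating Low's and High's payoffs gives q − 2 = −6q ⇒ q = 2/7.

6/7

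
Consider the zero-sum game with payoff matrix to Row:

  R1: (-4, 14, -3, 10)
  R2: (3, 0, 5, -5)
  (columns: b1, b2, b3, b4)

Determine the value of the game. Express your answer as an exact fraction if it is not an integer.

5/11

Row minima: R1 → -4, R2 → -5; maximin = -4.
Column maxima: b1 → 3, b2 → 14, b3 → 5, b4 → 10; minimax = 3.
-4 ≠ 3, so there is no saddle point; optimal play is mixed.
b2 is strictly dominated by b4 (it gives Row strictly more in every row), so Column never plays it.
b3 is strictly dominated by b1 (it gives Row strictly more in every row), so Column never plays it.
On the remaining 2×2 (R1, R2 vs b1, b4):
Let Row play R1 with probability p. Expected payoff against b1: (-4)p + 3(1−p) = −7p + 3; against b4: 10p + (-5)(1−p) = 15p − 5.
Setting these equal: −7p + 3 = 15p − 5 ⇒ −22p = -8 ⇒ p = 4/11, and the value is (-7)·(4/11) + 3 = 5/11.
For Column: with q = P(b1), equating R1's and R2's payoffs gives −14q + 10 = 8q − 5 ⇒ q = 15/22.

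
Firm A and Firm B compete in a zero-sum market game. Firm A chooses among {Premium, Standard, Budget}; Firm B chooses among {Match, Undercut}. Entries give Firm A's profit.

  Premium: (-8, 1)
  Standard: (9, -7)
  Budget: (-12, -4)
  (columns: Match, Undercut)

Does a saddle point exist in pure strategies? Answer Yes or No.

Row minima: Premium → -8, Standard → -7, Budget → -12; maximin = -7.
Column maxima: Match → 9, Undercut → 1; minimax = 1.
-7 ≠ 1, so no pure-strategy equilibrium exists.

No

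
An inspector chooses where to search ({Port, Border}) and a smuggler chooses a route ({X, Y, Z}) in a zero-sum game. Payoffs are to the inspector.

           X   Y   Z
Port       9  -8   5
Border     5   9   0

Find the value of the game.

Row minima: Port → -8, Border → 0; maximin = 0.
Column maxima: X → 9, Y → 9, Z → 5; minimax = 5.
0 ≠ 5, so there is no saddle point; optimal play is mixed.
X is strictly dominated by Z (it gives the inspector strictly more in every row), so the smuggler never plays it.
On the remaining 2×2 (Port, Border vs Y, Z):
Let the inspector play Port with probability p. Expected payoff against Y: (-8)p + 9(1−p) = −17p + 9; against Z: 5p + 0(1−p) = 5p.
Setting these equal: −17p + 9 = 5p ⇒ −22p = -9 ⇒ p = 9/22, and the value is (-17)·(9/22) + 9 = 45/22.
For the smuggler: with q = P(Y), equating Port's and Border's payoffs gives −13q + 5 = 9q ⇒ q = 5/22.

45/22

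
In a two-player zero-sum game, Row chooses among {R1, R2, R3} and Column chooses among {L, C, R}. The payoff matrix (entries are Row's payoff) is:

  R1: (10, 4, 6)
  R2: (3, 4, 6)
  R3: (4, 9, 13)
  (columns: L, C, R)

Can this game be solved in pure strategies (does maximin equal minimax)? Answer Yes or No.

Row minima: R1 → 4, R2 → 3, R3 → 4; maximin = 4.
Column maxima: L → 10, C → 9, R → 13; minimax = 9.
4 ≠ 9, so no pure-strategy equilibrium exists.

No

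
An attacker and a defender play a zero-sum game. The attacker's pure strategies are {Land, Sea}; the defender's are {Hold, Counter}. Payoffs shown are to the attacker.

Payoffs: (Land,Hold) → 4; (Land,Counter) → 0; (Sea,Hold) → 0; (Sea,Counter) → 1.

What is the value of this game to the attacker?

Row minima: Land → 0, Sea → 0; maximin = 0.
Column maxima: Hold → 4, Counter → 1; minimax = 1.
0 ≠ 1, so there is no saddle point; optimal play is mixed.
Let the attacker play Land with probability p. Expected payoff against Hold: 4p + 0(1−p) = 4p; against Counter: 0p + 1(1−p) = −p + 1.
Setting these equal: 4p = −p + 1 ⇒ 5p = 1 ⇒ p = 1/5, and the value is (4)·(1/5) = 4/5.
For the defender: with q = P(Hold), equating Land's and Sea's payoffs gives 4q = −q + 1 ⇒ q = 1/5.

4/5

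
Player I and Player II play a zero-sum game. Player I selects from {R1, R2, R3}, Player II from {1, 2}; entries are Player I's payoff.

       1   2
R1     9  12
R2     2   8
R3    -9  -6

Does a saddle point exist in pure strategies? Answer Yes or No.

Yes

Row minima: R1 → 9, R2 → 2, R3 → -9; maximin = 9.
Column maxima: 1 → 9, 2 → 12; minimax = 9.
maximin = minimax = 9, so a saddle point exists.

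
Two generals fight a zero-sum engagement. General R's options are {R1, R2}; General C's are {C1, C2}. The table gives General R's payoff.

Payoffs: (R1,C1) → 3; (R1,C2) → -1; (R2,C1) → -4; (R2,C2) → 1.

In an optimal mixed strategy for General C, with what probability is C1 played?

2/9

Row minima: R1 → -1, R2 → -4; maximin = -1.
Column maxima: C1 → 3, C2 → 1; minimax = 1.
-1 ≠ 1, so there is no saddle point; optimal play is mixed.
Let General R play R1 with probability p. Expected payoff against C1: 3p + (-4)(1−p) = 7p − 4; against C2: (-1)p + 1(1−p) = −2p + 1.
Setting these equal: 7p − 4 = −2p + 1 ⇒ 9p = 5 ⇒ p = 5/9, and the value is (7)·(5/9) − 4 = -1/9.
For General C: with q = P(C1), equating R1's and R2's payoffs gives 4q − 1 = −5q + 1 ⇒ q = 2/9.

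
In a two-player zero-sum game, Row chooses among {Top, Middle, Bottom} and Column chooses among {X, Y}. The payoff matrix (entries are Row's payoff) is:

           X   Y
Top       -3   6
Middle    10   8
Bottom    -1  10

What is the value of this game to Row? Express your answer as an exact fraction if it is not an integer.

108/13

Row minima: Top → -3, Middle → 8, Bottom → -1; maximin = 8.
Column maxima: X → 10, Y → 10; minimax = 10.
8 ≠ 10, so there is no saddle point; optimal play is mixed.
Top is strictly dominated by Middle, so Row never plays it.
On the remaining 2×2 (Middle, Bottom vs X, Y):
Let Row play Middle with probability p. Expected payoff against X: 10p + (-1)(1−p) = 11p − 1; against Y: 8p + 10(1−p) = −2p + 10.
Setting these equal: 11p − 1 = −2p + 10 ⇒ 13p = 11 ⇒ p = 11/13, and the value is (11)·(11/13) − 1 = 108/13.
For Column: with q = P(X), equating Middle's and Bottom's payoffs gives 2q + 8 = −11q + 10 ⇒ q = 2/13.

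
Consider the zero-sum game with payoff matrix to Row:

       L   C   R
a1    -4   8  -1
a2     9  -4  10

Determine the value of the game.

56/25

Row minima: a1 → -4, a2 → -4; maximin = -4.
Column maxima: L → 9, C → 8, R → 10; minimax = 8.
-4 ≠ 8, so there is no saddle point; optimal play is mixed.
R is strictly dominated by L (it gives Row strictly more in every row), so Column never plays it.
On the remaining 2×2 (a1, a2 vs L, C):
Let Row play a1 with probability p. Expected payoff against L: (-4)p + 9(1−p) = −13p + 9; against C: 8p + (-4)(1−p) = 12p − 4.
Setting these equal: −13p + 9 = 12p − 4 ⇒ −25p = -13 ⇒ p = 13/25, and the value is (-13)·(13/25) + 9 = 56/25.
For Column: with q = P(L), equating a1's and a2's payoffs gives −12q + 8 = 13q − 4 ⇒ q = 12/25.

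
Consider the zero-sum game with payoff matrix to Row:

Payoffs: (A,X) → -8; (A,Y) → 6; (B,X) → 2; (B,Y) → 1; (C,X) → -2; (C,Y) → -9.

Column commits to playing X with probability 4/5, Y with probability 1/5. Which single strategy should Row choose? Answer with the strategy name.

B

Expected payoff of A: (4/5)·(-8) + (1/5)·6 = -26/5.
Expected payoff of B: (4/5)·2 + (1/5)·1 = 9/5.
Expected payoff of C: (4/5)·(-2) + (1/5)·(-9) = -17/5.
The largest is 9/5, so Row's best response is B.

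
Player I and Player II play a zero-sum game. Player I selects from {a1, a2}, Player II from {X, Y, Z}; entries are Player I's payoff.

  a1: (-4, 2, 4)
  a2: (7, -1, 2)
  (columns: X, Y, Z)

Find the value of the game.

Row minima: a1 → -4, a2 → -1; maximin = -1.
Column maxima: X → 7, Y → 2, Z → 4; minimax = 2.
-1 ≠ 2, so there is no saddle point; optimal play is mixed.
Z is strictly dominated by Y (it gives Player I strictly more in every row), so Player II never plays it.
On the remaining 2×2 (a1, a2 vs X, Y):
Let Player I play a1 with probability p. Expected payoff against X: (-4)p + 7(1−p) = −11p + 7; against Y: 2p + (-1)(1−p) = 3p − 1.
Setting these equal: −11p + 7 = 3p − 1 ⇒ −14p = -8 ⇒ p = 4/7, and the value is (-11)·(4/7) + 7 = 5/7.
For Player II: with q = P(X), equating a1's and a2's payoffs gives −6q + 2 = 8q − 1 ⇒ q = 3/14.

5/7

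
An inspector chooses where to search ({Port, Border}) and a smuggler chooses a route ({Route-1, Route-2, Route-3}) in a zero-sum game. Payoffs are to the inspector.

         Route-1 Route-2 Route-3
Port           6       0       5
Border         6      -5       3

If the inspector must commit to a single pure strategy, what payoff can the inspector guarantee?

Row minima: Port → 0, Border → -5.
The best of these is 0.

0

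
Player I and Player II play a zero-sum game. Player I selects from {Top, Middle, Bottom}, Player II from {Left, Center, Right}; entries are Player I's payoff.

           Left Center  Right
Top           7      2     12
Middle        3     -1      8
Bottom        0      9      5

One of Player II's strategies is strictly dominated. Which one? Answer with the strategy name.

Right

Left holds Player I's payoff strictly below Right in every row: 7 < 12, 3 < 8, 0 < 5.
So Right is strictly dominated for Player II.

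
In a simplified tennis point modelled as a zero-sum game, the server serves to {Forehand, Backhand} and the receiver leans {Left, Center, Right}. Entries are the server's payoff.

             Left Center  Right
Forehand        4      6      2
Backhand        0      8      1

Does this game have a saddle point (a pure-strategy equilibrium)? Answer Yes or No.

Row minima: Forehand → 2, Backhand → 0; maximin = 2.
Column maxima: Left → 4, Center → 8, Right → 2; minimax = 2.
maximin = minimax = 2, so a saddle point exists.

Yes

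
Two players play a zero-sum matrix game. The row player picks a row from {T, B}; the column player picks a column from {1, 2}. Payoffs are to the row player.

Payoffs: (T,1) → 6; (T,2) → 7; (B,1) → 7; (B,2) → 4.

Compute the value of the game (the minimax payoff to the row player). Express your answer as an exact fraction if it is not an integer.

25/4

Row minima: T → 6, B → 4; maximin = 6.
Column maxima: 1 → 7, 2 → 7; minimax = 7.
6 ≠ 7, so there is no saddle point; optimal play is mixed.
Let the row player play T with probability p. Expected payoff against 1: 6p + 7(1−p) = −p + 7; against 2: 7p + 4(1−p) = 3p + 4.
Setting these equal: −p + 7 = 3p + 4 ⇒ −4p = -3 ⇒ p = 3/4, and the value is (-1)·(3/4) + 7 = 25/4.
For the column player: with q = P(1), equating T's and B's payoffs gives −q + 7 = 3q + 4 ⇒ q = 3/4.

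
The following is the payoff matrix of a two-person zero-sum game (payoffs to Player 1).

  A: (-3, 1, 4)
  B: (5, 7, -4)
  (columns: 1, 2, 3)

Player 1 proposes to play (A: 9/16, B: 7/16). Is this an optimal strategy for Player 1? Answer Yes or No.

Against 1 this mix gives (9/16)·(-3) + (7/16)·5 = 1/2.
Against 2 this mix gives (9/16)·1 + (7/16)·7 = 29/8.
Against 3 this mix gives (9/16)·4 + (7/16)·(-4) = 1/2.
All of Player 2's active replies (1, 3) yield 1/2, and no column does worse for Player 1. The mix makes Player 2 indifferent and guarantees 1/2, so it is optimal.

Yes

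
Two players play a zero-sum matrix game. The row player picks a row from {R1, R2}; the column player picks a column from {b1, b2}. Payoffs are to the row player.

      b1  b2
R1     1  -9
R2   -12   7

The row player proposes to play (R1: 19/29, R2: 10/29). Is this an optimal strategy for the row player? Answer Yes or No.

Against b1 this mix gives (19/29)·1 + (10/29)·(-12) = -101/29.
Against b2 this mix gives (19/29)·(-9) + (10/29)·7 = -101/29.
All of the column player's active replies (b1, b2) yield -101/29, and no column does worse for the row player. The mix makes the column player indifferent and guarantees -101/29, so it is optimal.

Yes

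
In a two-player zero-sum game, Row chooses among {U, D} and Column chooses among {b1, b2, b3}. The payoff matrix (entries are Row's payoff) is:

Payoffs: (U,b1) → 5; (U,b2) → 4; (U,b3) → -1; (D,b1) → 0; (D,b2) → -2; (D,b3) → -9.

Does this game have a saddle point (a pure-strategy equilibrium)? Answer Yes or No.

Row minima: U → -1, D → -9; maximin = -1.
Column maxima: b1 → 5, b2 → 4, b3 → -1; minimax = -1.
maximin = minimax = -1, so a saddle point exists.

Yes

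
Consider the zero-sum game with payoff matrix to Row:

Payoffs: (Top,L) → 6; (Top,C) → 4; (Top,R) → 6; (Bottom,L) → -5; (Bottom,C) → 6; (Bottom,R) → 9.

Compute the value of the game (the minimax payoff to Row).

56/13

Row minima: Top → 4, Bottom → -5; maximin = 4.
Column maxima: L → 6, C → 6, R → 9; minimax = 6.
4 ≠ 6, so there is no saddle point; optimal play is mixed.
R is strictly dominated by C (it gives Row strictly more in every row), so Column never plays it.
On the remaining 2×2 (Top, Bottom vs L, C):
Let Row play Top with probability p. Expected payoff against L: 6p + (-5)(1−p) = 11p − 5; against C: 4p + 6(1−p) = −2p + 6.
Setting these equal: 11p − 5 = −2p + 6 ⇒ 13p = 11 ⇒ p = 11/13, and the value is (11)·(11/13) − 5 = 56/13.
For Column: with q = P(L), equating Top's and Bottom's payoffs gives 2q + 4 = −11q + 6 ⇒ q = 2/13.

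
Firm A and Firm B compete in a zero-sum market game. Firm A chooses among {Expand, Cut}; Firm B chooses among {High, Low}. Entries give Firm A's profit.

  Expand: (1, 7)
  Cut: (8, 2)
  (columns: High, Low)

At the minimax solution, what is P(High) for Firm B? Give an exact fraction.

Row minima: Expand → 1, Cut → 2; maximin = 2.
Column maxima: High → 8, Low → 7; minimax = 7.
2 ≠ 7, so there is no saddle point; optimal play is mixed.
Let Firm A play Expand with probability p. Expected payoff against High: 1p + 8(1−p) = −7p + 8; against Low: 7p + 2(1−p) = 5p + 2.
Setting these equal: −7p + 8 = 5p + 2 ⇒ −12p = -6 ⇒ p = 1/2, and the value is (-7)·(1/2) + 8 = 9/2.
For Firm B: with q = P(High), equating Expand's and Cut's payoffs gives −6q + 7 = 6q + 2 ⇒ q = 5/12.

5/12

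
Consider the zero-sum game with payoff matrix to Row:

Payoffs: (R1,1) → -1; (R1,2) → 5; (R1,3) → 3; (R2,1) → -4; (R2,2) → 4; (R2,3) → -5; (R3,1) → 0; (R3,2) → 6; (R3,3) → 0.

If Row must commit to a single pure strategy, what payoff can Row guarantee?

0

Row minima: R1 → -1, R2 → -5, R3 → 0.
The best of these is 0.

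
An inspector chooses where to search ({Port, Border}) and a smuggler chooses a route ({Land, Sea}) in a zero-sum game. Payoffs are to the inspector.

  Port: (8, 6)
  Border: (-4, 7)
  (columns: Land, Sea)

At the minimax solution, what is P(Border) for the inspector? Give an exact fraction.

2/13

Row minima: Port → 6, Border → -4; maximin = 6.
Column maxima: Land → 8, Sea → 7; minimax = 7.
6 ≠ 7, so there is no saddle point; optimal play is mixed.
Let the inspector play Port with probability p. Expected payoff against Land: 8p + (-4)(1−p) = 12p − 4; against Sea: 6p + 7(1−p) = −p + 7.
Setting these equal: 12p − 4 = −p + 7 ⇒ 13p = 11 ⇒ p = 11/13, and the value is (12)·(11/13) − 4 = 80/13.
For the smuggler: with q = P(Land), equating Port's and Border's payoffs gives 2q + 6 = −11q + 7 ⇒ q = 1/13.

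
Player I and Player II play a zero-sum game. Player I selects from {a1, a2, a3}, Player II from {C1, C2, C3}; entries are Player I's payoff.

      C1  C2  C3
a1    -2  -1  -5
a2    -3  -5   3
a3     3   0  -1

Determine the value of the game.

-5/9

Row minima: a1 → -5, a2 → -5, a3 → -1; maximin = -1.
Column maxima: C1 → 3, C2 → 0, C3 → 3; minimax = 0.
-1 ≠ 0, so there is no saddle point; optimal play is mixed.
a1 is strictly dominated by a3, so Player I never plays it.
With a1 eliminated, C1 is strictly dominated by C2 (it gives Player I strictly more in every remaining row), so Player II never plays it.
On the remaining 2×2 (a2, a3 vs C2, C3):
Let Player I play a2 with probability p. Expected payoff against C2: (-5)p + 0(1−p) = −5p; against C3: 3p + (-1)(1−p) = 4p − 1.
Setting these equal: −5p = 4p − 1 ⇒ −9p = -1 ⇒ p = 1/9, and the value is (-5)·(1/9) = -5/9.
For Player II: with q = P(C2), equating a2's and a3's payoffs gives −8q + 3 = q − 1 ⇒ q = 4/9.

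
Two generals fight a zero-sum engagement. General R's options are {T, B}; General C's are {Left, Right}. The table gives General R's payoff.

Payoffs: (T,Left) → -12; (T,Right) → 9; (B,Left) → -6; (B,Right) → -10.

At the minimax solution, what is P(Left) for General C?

Row minima: T → -12, B → -10; maximin = -10.
Column maxima: Left → -6, Right → 9; minimax = -6.
-10 ≠ -6, so there is no saddle point; optimal play is mixed.
Let General R play T with probability p. Expected payoff against Left: (-12)p + (-6)(1−p) = −6p − 6; against Right: 9p + (-10)(1−p) = 19p − 10.
Setting these equal: −6p − 6 = 19p − 10 ⇒ −25p = -4 ⇒ p = 4/25, and the value is (-6)·(4/25) − 6 = -174/25.
For General C: with q = P(Left), equating T's and B's payoffs gives −21q + 9 = 4q − 10 ⇒ q = 19/25.

19/25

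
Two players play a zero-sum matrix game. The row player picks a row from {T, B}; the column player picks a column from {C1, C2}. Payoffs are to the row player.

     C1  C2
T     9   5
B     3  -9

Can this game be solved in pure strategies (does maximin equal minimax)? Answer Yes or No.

Row minima: T → 5, B → -9; maximin = 5.
Column maxima: C1 → 9, C2 → 5; minimax = 5.
maximin = minimax = 5, so a saddle point exists.

Yes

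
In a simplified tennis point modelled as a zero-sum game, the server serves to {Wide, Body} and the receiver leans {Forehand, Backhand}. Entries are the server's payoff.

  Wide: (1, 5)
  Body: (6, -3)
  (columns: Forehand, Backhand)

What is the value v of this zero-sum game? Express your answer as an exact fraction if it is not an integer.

33/13

Row minima: Wide → 1, Body → -3; maximin = 1.
Column maxima: Forehand → 6, Backhand → 5; minimax = 5.
1 ≠ 5, so there is no saddle point; optimal play is mixed.
Let the server play Wide with probability p. Expected payoff against Forehand: 1p + 6(1−p) = −5p + 6; against Backhand: 5p + (-3)(1−p) = 8p − 3.
Setting these equal: −5p + 6 = 8p − 3 ⇒ −13p = -9 ⇒ p = 9/13, and the value is (-5)·(9/13) + 6 = 33/13.
For the receiver: with q = P(Forehand), equating Wide's and Body's payoffs gives −4q + 5 = 9q − 3 ⇒ q = 8/13.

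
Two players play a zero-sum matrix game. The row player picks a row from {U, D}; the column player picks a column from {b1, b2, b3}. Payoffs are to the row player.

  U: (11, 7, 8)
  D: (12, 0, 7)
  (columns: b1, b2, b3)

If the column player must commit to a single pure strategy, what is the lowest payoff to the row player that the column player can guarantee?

Column maxima: b1 → 12, b2 → 7, b3 → 8.
The smallest of these is 7.

7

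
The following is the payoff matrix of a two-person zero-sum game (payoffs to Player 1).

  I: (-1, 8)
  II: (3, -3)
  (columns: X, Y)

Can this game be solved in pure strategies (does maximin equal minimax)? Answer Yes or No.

Row minima: I → -1, II → -3; maximin = -1.
Column maxima: X → 3, Y → 8; minimax = 3.
-1 ≠ 3, so no pure-strategy equilibrium exists.

No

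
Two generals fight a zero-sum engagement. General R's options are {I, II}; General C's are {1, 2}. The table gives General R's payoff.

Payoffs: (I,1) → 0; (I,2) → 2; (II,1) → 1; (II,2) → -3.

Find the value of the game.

1/3

Row minima: I → 0, II → -3; maximin = 0.
Column maxima: 1 → 1, 2 → 2; minimax = 1.
0 ≠ 1, so there is no saddle point; optimal play is mixed.
Let General R play I with probability p. Expected payoff against 1: 0p + 1(1−p) = −p + 1; against 2: 2p + (-3)(1−p) = 5p − 3.
Setting these equal: −p + 1 = 5p − 3 ⇒ −6p = -4 ⇒ p = 2/3, and the value is (-1)·(2/3) + 1 = 1/3.
For General C: with q = P(1), equating I's and II's payoffs gives −2q + 2 = 4q − 3 ⇒ q = 5/6.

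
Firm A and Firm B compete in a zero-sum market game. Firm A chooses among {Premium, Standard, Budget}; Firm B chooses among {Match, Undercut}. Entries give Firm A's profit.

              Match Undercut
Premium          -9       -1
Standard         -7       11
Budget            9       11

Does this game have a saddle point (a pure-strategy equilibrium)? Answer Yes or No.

Yes

Row minima: Premium → -9, Standard → -7, Budget → 9; maximin = 9.
Column maxima: Match → 9, Undercut → 11; minimax = 9.
maximin = minimax = 9, so a saddle point exists.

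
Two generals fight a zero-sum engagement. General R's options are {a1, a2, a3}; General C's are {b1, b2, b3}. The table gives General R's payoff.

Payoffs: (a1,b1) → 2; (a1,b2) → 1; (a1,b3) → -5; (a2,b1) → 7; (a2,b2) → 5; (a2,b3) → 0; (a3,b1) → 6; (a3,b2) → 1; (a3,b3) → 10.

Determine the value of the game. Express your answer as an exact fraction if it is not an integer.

Row minima: a1 → -5, a2 → 0, a3 → 1; maximin = 1.
Column maxima: b1 → 7, b2 → 5, b3 → 10; minimax = 5.
1 ≠ 5, so there is no saddle point; optimal play is mixed.
a1 is strictly dominated by a2, so General R never plays it.
b1 is strictly dominated by b2 (it gives General R strictly more in every row), so General C never plays it.
On the remaining 2×2 (a2, a3 vs b2, b3):
Let General R play a2 with probability p. Expected payoff against b2: 5p + 1(1−p) = 4p + 1; against b3: 0p + 10(1−p) = −10p + 10.
Setting these equal: 4p + 1 = −10p + 10 ⇒ 14p = 9 ⇒ p = 9/14, and the value is (4)·(9/14) + 1 = 25/7.
For General C: with q = P(b2), equating a2's and a3's payoffs gives 5q = −9q + 10 ⇒ q = 5/7.

25/7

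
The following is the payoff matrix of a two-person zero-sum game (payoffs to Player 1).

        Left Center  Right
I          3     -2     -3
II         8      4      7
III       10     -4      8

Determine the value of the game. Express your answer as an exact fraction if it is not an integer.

4

Row minima: I → -3, II → 4, III → -4; maximin = 4.
Column maxima: Left → 10, Center → 4, Right → 8; minimax = 4.
Since maximin = minimax = 4, there is a saddle point and the value is 4.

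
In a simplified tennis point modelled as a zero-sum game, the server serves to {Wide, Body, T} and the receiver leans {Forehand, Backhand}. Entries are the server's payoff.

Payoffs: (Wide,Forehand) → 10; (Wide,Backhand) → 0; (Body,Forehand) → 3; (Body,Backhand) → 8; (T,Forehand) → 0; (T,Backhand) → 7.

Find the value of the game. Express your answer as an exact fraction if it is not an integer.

16/3

Row minima: Wide → 0, Body → 3, T → 0; maximin = 3.
Column maxima: Forehand → 10, Backhand → 8; minimax = 8.
3 ≠ 8, so there is no saddle point; optimal play is mixed.
T is strictly dominated by Body, so the server never plays it.
On the remaining 2×2 (Wide, Body vs Forehand, Backhand):
Let the server play Wide with probability p. Expected payoff against Forehand: 10p + 3(1−p) = 7p + 3; against Backhand: 0p + 8(1−p) = −8p + 8.
Setting these equal: 7p + 3 = −8p + 8 ⇒ 15p = 5 ⇒ p = 1/3, and the value is (7)·(1/3) + 3 = 16/3.
For the receiver: with q = P(Forehand), equating Wide's and Body's payoffs gives 10q = −5q + 8 ⇒ q = 8/15.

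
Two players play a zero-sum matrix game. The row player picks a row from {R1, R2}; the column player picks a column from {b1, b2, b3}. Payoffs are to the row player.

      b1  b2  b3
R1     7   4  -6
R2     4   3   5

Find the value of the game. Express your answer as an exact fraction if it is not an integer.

19/6

Row minima: R1 → -6, R2 → 3; maximin = 3.
Column maxima: b1 → 7, b2 → 4, b3 → 5; minimax = 4.
3 ≠ 4, so there is no saddle point; optimal play is mixed.
b1 is strictly dominated by b2 (it gives the row player strictly more in every row), so the column player never plays it.
On the remaining 2×2 (R1, R2 vs b2, b3):
Let the row player play R1 with probability p. Expected payoff against b2: 4p + 3(1−p) = p + 3; against b3: (-6)p + 5(1−p) = −11p + 5.
Setting these equal: p + 3 = −11p + 5 ⇒ 12p = 2 ⇒ p = 1/6, and the value is (1)·(1/6) + 3 = 19/6.
For the column player: with q = P(b2), equating R1's and R2's payoffs gives 10q − 6 = −2q + 5 ⇒ q = 11/12.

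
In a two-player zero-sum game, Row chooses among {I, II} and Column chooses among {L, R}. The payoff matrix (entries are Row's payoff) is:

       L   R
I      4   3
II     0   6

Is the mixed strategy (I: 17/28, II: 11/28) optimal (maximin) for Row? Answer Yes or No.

Against L this mix gives (17/28)·4 + (11/28)·0 = 17/7.
Against R this mix gives (17/28)·3 + (11/28)·6 = 117/28.
Column will play L, holding Row to 17/7. Shifting weight toward the row that does better against L would raise this floor (the equalizing mix achieves 24/7 against both L and R), so the proposed strategy is not optimal.

No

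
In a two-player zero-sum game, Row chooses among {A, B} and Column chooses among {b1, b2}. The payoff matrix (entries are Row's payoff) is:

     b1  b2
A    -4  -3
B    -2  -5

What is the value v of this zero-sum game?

Row minima: A → -4, B → -5; maximin = -4.
Column maxima: b1 → -2, b2 → -3; minimax = -3.
-4 ≠ -3, so there is no saddle point; optimal play is mixed.
Let Row play A with probability p. Expected payoff against b1: (-4)p + (-2)(1−p) = −2p − 2; against b2: (-3)p + (-5)(1−p) = 2p − 5.
Setting these equal: −2p − 2 = 2p − 5 ⇒ −4p = -3 ⇒ p = 3/4, and the value is (-2)·(3/4) − 2 = -7/2.
For Column: with q = P(b1), equating A's and B's payoffs gives −q − 3 = 3q − 5 ⇒ q = 1/2.

-7/2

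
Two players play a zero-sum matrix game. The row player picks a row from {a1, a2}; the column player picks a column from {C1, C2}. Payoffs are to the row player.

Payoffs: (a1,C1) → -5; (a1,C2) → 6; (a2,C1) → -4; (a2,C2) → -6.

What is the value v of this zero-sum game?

-54/13

Row minima: a1 → -5, a2 → -6; maximin = -5.
Column maxima: C1 → -4, C2 → 6; minimax = -4.
-5 ≠ -4, so there is no saddle point; optimal play is mixed.
Let the row player play a1 with probability p. Expected payoff against C1: (-5)p + (-4)(1−p) = −p − 4; against C2: 6p + (-6)(1−p) = 12p − 6.
Setting these equal: −p − 4 = 12p − 6 ⇒ −13p = -2 ⇒ p = 2/13, and the value is (-1)·(2/13) − 4 = -54/13.
For the column player: with q = P(C1), equating a1's and a2's payoffs gives −11q + 6 = 2q − 6 ⇒ q = 12/13.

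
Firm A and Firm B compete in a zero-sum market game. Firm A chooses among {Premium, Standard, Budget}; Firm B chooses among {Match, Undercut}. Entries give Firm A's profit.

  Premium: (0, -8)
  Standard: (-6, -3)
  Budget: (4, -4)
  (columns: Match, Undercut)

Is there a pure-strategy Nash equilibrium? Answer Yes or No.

Row minima: Premium → -8, Standard → -6, Budget → -4; maximin = -4.
Column maxima: Match → 4, Undercut → -3; minimax = -3.
-4 ≠ -3, so no pure-strategy equilibrium exists.

No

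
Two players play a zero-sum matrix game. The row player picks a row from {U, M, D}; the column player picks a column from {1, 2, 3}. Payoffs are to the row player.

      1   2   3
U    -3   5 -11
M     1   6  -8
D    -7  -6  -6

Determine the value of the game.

Row minima: U → -11, M → -8, D → -7; maximin = -7.
Column maxima: 1 → 1, 2 → 6, 3 → -6; minimax = -6.
-7 ≠ -6, so there is no saddle point; optimal play is mixed.
U is strictly dominated by M, so the row player never plays it.
2 is strictly dominated by 1 (it gives the row player strictly more in every row), so the column player never plays it.
On the remaining 2×2 (M, D vs 1, 3):
Let the row player play M with probability p. Expected payoff against 1: 1p + (-7)(1−p) = 8p − 7; against 3: (-8)p + (-6)(1−p) = −2p − 6.
Setting these equal: 8p − 7 = −2p − 6 ⇒ 10p = 1 ⇒ p = 1/10, and the value is (8)·(1/10) − 7 = -31/5.
For the column player: with q = P(1), equating M's and D's payoffs gives 9q − 8 = −q − 6 ⇒ q = 1/5.

-31/5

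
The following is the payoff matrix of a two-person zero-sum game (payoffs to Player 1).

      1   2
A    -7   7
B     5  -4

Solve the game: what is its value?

Row minima: A → -7, B → -4; maximin = -4.
Column maxima: 1 → 5, 2 → 7; minimax = 5.
-4 ≠ 5, so there is no saddle point; optimal play is mixed.
Let Player 1 play A with probability p. Expected payoff against 1: (-7)p + 5(1−p) = −12p + 5; against 2: 7p + (-4)(1−p) = 11p − 4.
Setting these equal: −12p + 5 = 11p − 4 ⇒ −23p = -9 ⇒ p = 9/23, and the value is (-12)·(9/23) + 5 = 7/23.
For Player 2: with q = P(1), equating A's and B's payoffs gives −14q + 7 = 9q − 4 ⇒ q = 11/23.

7/23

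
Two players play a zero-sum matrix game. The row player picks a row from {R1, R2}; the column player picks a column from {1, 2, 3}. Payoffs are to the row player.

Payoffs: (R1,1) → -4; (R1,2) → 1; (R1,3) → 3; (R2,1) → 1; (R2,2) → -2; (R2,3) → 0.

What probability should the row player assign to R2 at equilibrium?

5/8

Row minima: R1 → -4, R2 → -2; maximin = -2.
Column maxima: 1 → 1, 2 → 1, 3 → 3; minimax = 1.
-2 ≠ 1, so there is no saddle point; optimal play is mixed.
3 is strictly dominated by 2 (it gives the row player strictly more in every row), so the column player never plays it.
On the remaining 2×2 (R1, R2 vs 1, 2):
Let the row player play R1 with probability p. Expected payoff against 1: (-4)p + 1(1−p) = −5p + 1; against 2: 1p + (-2)(1−p) = 3p − 2.
Setting these equal: −5p + 1 = 3p − 2 ⇒ −8p = -3 ⇒ p = 3/8, and the value is (-5)·(3/8) + 1 = -7/8.
For the column player: with q = P(1), equating R1's and R2's payoffs gives −5q + 1 = 3q − 2 ⇒ q = 3/8.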